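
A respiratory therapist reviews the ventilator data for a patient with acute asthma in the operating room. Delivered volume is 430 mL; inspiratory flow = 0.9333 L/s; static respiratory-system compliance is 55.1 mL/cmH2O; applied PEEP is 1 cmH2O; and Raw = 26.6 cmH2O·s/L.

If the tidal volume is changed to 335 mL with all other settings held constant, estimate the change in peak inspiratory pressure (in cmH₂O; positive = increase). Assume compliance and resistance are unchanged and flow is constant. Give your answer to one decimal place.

PIP = Vt/C + R·V̇ + PEEP (constant-flow equation of motion).
Only the elastic term changes: ΔPIP = ΔVt / C = (335 − 430) / 55.1 = -1.724 cmH2O.

-1.7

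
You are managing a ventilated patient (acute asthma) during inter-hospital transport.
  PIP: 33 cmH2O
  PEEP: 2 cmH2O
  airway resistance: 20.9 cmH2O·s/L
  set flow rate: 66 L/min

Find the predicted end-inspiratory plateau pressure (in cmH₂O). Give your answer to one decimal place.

10.0

Flow: 66 L/min ÷ 60 = 1.1 L/s.
Pplat = PIP − Raw × flow = 33 − 20.9 × 1.1 = 33 − 22.99 = 10.01 cmH2O.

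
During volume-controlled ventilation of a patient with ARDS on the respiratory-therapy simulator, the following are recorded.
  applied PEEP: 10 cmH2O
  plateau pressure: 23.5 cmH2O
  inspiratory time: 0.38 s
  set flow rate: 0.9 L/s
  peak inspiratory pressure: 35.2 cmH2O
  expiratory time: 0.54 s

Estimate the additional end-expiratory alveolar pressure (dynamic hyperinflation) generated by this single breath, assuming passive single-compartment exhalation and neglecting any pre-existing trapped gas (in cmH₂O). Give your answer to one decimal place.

2.6

Vt = flow × Ti = 0.9 L/s × 0.38 s × 1000 mL/L = 342.0 mL.
R = (PIP − Pplat)/V̇ = (35.2 − 23.5) / 0.9 = 11.7/0.9 = 13.0 cmH2O·s/L.
C = Vt/(Pplat − PEEP) = 342.0 / (23.5 − 10) = 342.0/13.5 = 25.333 mL/cmH2O.
τ = R × C = 13.0 × 0.02533 L/cmH2O = 0.3293 s.
Fraction remaining = e^(−Te/τ) = e^(−0.54/0.3293) = 0.194; trapped volume = 342.0 × 0.194 = 66.348 mL.
Additional alveolar pressure from trapping ≈ V_trapped / C = 66.348 / 25.333 = 2.619 cmH2O.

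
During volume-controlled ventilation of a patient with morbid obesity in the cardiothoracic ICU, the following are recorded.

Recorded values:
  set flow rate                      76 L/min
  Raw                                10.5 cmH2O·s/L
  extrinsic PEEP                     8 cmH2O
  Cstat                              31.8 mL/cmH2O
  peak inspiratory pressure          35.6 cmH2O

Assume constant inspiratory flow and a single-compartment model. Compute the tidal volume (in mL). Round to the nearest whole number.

Flow: 76 L/min ÷ 60 = 1.2667 L/s.
Equation of motion (constant flow): PIP = Vt/C + R·V̇ + PEEP.
Vt/C = PIP − R·V̇ − PEEP = 35.6 − 13.3 − 8 = 14.3 cmH2O.
Vt = C × 14.3 = 31.8 × 14.3 = 454.74 mL.

455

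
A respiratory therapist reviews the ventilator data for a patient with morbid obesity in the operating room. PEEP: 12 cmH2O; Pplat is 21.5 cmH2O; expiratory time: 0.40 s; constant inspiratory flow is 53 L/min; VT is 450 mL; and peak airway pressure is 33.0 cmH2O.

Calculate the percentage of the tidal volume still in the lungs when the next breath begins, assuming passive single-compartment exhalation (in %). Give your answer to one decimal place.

52.3

Flow: 53 L/min ÷ 60 = 0.8833 L/s.
R = (PIP − Pplat)/V̇ = (33.0 − 21.5) / 0.8833 = 11.5/0.8833 = 13.019 cmH2O·s/L.
C = Vt/(Pplat − PEEP) = 450.0 / (21.5 − 12) = 450.0/9.5 = 47.368 mL/cmH2O.
τ = R × C = 13.019 × 0.04737 L/cmH2O = 0.6167 s.
Fraction remaining at end-expiration = e^(−Te/τ) = e^(−0.40/0.6167) = 0.5228 → 52.28%.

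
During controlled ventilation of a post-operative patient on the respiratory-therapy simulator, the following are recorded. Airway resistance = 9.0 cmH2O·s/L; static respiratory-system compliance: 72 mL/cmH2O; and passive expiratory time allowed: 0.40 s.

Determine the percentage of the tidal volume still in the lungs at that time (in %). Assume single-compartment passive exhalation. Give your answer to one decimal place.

τ = R × C = 9.0 × 72 mL/cmH2O = 9.0 × 0.072 L/cmH2O = 0.648 s.
Passive exhalation: V(t)/V₀ = e^(−t/τ) = e^(−0.40/0.648) = 0.5394.
Fraction remaining = 0.5394 → 53.94%.

53.9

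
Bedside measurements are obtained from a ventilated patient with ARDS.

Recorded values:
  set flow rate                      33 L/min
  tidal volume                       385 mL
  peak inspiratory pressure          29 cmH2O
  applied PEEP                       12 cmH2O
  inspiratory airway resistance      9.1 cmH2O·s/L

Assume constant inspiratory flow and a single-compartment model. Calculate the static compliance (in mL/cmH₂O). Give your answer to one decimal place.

Flow: 33 L/min ÷ 60 = 0.55 L/s.
Equation of motion (constant flow): PIP = Vt/C + R·V̇ + PEEP.
Vt/C = PIP − R·V̇ − PEEP = 29 − 9.1×0.55 − 12 = 29 − 5.005 − 12 = 11.995 cmH2O.
C = Vt / 11.995 = 385 / 11.995 = 32.097 mL/cmH2O.

32.1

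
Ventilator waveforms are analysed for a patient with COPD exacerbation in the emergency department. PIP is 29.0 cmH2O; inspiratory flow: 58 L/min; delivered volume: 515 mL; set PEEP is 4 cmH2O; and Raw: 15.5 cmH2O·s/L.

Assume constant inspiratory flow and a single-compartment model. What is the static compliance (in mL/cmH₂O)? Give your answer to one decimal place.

51.4

Flow: 58 L/min ÷ 60 = 0.9667 L/s.
Equation of motion (constant flow): PIP = Vt/C + R·V̇ + PEEP.
Vt/C = PIP − R·V̇ − PEEP = 29.0 − 15.5×0.9667 − 4 = 29.0 − 14.984 − 4 = 10.016 cmH2O.
C = Vt / 10.016 = 515 / 10.016 = 51.418 mL/cmH2O.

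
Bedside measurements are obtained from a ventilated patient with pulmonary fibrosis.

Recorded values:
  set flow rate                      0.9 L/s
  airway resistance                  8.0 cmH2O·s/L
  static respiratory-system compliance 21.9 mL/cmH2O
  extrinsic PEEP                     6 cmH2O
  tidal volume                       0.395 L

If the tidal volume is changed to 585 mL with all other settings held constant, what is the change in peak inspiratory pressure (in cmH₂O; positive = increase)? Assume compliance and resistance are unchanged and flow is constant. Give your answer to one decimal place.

8.7

PIP = Vt/C + R·V̇ + PEEP (constant-flow equation of motion).
Only the elastic term changes: ΔPIP = ΔVt / C = (585 − 395) / 21.9 = 8.676 cmH2O.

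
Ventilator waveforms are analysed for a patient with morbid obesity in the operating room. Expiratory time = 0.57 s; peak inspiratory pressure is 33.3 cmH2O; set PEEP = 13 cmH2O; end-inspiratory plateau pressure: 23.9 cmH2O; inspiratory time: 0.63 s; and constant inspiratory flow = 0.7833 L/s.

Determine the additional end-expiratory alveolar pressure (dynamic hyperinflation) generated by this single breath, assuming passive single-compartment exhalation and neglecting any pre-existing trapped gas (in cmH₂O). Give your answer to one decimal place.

3.8

Vt = flow × Ti = 0.7833 L/s × 0.63 s × 1000 mL/L = 493.48 mL.
R = (PIP − Pplat)/V̇ = (33.3 − 23.9) / 0.7833 = 9.4/0.7833 = 12.001 cmH2O·s/L.
C = Vt/(Pplat − PEEP) = 493.48 / (23.9 − 13) = 493.48/10.9 = 45.273 mL/cmH2O.
τ = R × C = 12.001 × 0.04527 L/cmH2O = 0.5433 s.
Fraction remaining = e^(−Te/τ) = e^(−0.57/0.5433) = 0.3502; trapped volume = 493.48 × 0.3502 = 172.82 mL.
Additional alveolar pressure from trapping ≈ V_trapped / C = 172.82 / 45.273 = 3.817 cmH2O.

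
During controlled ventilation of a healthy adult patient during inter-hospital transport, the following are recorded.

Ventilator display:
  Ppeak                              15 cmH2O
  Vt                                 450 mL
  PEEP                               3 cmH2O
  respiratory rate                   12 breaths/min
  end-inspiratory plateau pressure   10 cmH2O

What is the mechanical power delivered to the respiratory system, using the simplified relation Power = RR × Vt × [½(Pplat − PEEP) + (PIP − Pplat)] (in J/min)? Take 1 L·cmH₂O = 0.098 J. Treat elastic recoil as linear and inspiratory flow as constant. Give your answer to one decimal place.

Per-breath work = Vt × [½(Pplat−PEEP) + (PIP−Pplat)] = 0.450 × [0.5×7.0 + 5.0] = 0.450 × 8.5 = 3.825 L·cmH2O.
Power = 12 × 3.825 = 45.9 L·cmH2O/min.
× 0.098 J/(L·cmH2O) → 4.498 J/min.

4.5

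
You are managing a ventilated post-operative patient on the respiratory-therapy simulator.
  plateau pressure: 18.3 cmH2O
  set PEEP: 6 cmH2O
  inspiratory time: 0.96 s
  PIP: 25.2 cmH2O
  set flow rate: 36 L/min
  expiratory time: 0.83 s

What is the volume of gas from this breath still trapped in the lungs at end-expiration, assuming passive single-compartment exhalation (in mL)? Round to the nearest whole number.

123

Flow: 36 L/min ÷ 60 = 0.6 L/s.
Vt = flow × Ti = 0.6 L/s × 0.96 s × 1000 mL/L = 576.0 mL.
R = (PIP − Pplat)/V̇ = (25.2 − 18.3) / 0.6 = 6.9/0.6 = 11.5 cmH2O·s/L.
C = Vt/(Pplat − PEEP) = 576.0 / (18.3 − 6) = 576.0/12.3 = 46.829 mL/cmH2O.
τ = R × C = 11.5 × 0.04683 L/cmH2O = 0.5385 s.
Fraction remaining = e^(−Te/τ) = e^(−0.83/0.5385) = 0.2141.
Trapped volume = 576.0 × 0.2141 = 123.32 mL.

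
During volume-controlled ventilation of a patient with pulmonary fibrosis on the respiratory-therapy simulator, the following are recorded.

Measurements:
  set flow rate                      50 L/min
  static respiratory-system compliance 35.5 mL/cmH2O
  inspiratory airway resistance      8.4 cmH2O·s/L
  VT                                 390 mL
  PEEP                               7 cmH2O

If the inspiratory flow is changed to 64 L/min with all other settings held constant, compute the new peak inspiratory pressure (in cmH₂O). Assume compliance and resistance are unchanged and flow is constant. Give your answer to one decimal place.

Flow: 50 L/min ÷ 60 = 0.8333 L/s.
New flow: 64 L/min ÷ 60 = 1.0667 L/s.
PIP = Vt/C + R·V̇ + PEEP (constant-flow equation of motion).
Only the resistive term changes: ΔPIP = R × ΔV̇ = 8.4 × (1.0667 − 0.8333) = 8.4 × 0.2334 = 1.961 cmH2O.
Original PIP = 390/35.5 + 8.4×0.8333 + 7 = 24.986 cmH2O; new PIP = 24.986 + (1.961) = 26.947 cmH2O.

26.9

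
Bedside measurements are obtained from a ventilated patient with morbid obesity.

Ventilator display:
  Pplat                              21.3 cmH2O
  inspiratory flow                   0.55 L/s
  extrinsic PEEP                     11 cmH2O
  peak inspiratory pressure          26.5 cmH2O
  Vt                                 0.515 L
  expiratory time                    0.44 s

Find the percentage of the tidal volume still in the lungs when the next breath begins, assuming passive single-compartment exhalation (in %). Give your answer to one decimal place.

R = (PIP − Pplat)/V̇ = (26.5 − 21.3) / 0.55 = 5.2/0.55 = 9.455 cmH2O·s/L.
C = Vt/(Pplat − PEEP) = 515.0 / (21.3 − 11) = 515.0/10.3 = 50.0 mL/cmH2O.
τ = R × C = 9.455 × 0.05 L/cmH2O = 0.4728 s.
Fraction remaining at end-expiration = e^(−Te/τ) = e^(−0.44/0.4728) = 0.3943 → 39.43%.

39.4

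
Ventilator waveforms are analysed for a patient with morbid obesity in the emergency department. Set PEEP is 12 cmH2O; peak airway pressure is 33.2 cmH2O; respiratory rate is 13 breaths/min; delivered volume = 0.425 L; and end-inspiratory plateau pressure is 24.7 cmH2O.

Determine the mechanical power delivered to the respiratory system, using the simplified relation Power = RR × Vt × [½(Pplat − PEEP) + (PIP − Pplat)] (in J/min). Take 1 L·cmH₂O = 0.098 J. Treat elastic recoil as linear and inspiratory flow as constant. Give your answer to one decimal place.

8.0

Per-breath work = Vt × [½(Pplat−PEEP) + (PIP−Pplat)] = 0.425 × [0.5×12.7 + 8.5] = 0.425 × 14.85 = 6.311 L·cmH2O.
Power = 13 × 6.311 = 82.043 L·cmH2O/min.
× 0.098 J/(L·cmH2O) → 8.04 J/min.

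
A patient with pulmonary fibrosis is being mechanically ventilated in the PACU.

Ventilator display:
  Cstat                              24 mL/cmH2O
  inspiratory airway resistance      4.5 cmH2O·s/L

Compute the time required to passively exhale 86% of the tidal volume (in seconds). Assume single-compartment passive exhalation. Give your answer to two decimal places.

τ = R × C = 4.5 × 24 mL/cmH2O = 4.5 × 0.024 L/cmH2O = 0.108 s.
Exhaled fraction f = 1 − e^(−t/τ) → t = −τ·ln(1 − f) = −0.108·ln(0.14) = 0.2123 s.

0.21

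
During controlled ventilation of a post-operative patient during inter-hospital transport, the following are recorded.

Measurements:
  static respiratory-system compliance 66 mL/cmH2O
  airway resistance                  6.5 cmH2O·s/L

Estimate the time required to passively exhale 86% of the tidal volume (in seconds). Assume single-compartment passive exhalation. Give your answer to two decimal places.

0.84

τ = R × C = 6.5 × 66 mL/cmH2O = 6.5 × 0.066 L/cmH2O = 0.429 s.
Exhaled fraction f = 1 − e^(−t/τ) → t = −τ·ln(1 − f) = −0.429·ln(0.14) = 0.8435 s.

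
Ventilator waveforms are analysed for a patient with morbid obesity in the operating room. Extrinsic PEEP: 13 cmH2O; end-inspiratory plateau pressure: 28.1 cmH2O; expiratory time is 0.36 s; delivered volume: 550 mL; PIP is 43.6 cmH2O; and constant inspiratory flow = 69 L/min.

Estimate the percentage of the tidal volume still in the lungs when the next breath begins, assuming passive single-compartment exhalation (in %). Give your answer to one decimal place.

Flow: 69 L/min ÷ 60 = 1.15 L/s.
R = (PIP − Pplat)/V̇ = (43.6 − 28.1) / 1.15 = 15.5/1.15 = 13.478 cmH2O·s/L.
C = Vt/(Pplat − PEEP) = 550.0 / (28.1 − 13) = 550.0/15.1 = 36.424 mL/cmH2O.
τ = R × C = 13.478 × 0.03642 L/cmH2O = 0.4909 s.
Fraction remaining at end-expiration = e^(−Te/τ) = e^(−0.36/0.4909) = 0.4803 → 48.03%.

48.0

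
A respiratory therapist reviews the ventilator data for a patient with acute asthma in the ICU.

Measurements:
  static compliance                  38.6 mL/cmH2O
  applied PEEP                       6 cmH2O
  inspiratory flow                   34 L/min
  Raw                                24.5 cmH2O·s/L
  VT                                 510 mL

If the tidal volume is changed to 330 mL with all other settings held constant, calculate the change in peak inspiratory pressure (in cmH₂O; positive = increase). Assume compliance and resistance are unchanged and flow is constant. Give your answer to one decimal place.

-4.7

PIP = Vt/C + R·V̇ + PEEP (constant-flow equation of motion).
Only the elastic term changes: ΔPIP = ΔVt / C = (330 − 510) / 38.6 = -4.663 cmH2O.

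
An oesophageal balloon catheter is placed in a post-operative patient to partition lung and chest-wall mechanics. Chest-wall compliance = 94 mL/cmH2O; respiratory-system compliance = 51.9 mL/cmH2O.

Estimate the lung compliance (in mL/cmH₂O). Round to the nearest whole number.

1/CL = 1/Crs − 1/Ccw.
1/CL = 1/51.9 − 1/94 = 0.00863.
CL = 115.87 mL/cmH2O.

116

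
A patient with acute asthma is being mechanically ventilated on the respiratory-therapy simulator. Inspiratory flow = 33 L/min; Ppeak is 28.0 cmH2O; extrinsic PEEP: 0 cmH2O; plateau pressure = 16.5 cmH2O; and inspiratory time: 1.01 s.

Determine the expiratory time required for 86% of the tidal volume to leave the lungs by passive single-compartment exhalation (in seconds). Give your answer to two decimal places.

1.38

Flow: 33 L/min ÷ 60 = 0.55 L/s.
Vt = flow × Ti = 0.55 L/s × 1.01 s × 1000 mL/L = 555.5 mL.
R = (PIP − Pplat)/V̇ = (28.0 − 16.5) / 0.55 = 11.5/0.55 = 20.909 cmH2O·s/L.
C = Vt/(Pplat − PEEP) = 555.5 / (16.5 − 0) = 555.5/16.5 = 33.667 mL/cmH2O.
τ = R × C = 20.909 × 0.03367 L/cmH2O = 0.704 s.
t = −τ·ln(1 − 0.86) = −0.704·ln(0.14) = 1.384 s.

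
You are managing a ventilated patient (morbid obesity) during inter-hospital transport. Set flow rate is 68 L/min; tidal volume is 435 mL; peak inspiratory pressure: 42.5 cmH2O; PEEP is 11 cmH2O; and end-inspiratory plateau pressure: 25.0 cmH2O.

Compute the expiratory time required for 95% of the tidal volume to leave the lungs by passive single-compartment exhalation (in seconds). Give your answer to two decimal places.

1.44

Flow: 68 L/min ÷ 60 = 1.1333 L/s.
R = (PIP − Pplat)/V̇ = (42.5 − 25.0) / 1.1333 = 17.5/1.1333 = 15.442 cmH2O·s/L.
C = Vt/(Pplat − PEEP) = 435.0 / (25.0 − 11) = 435.0/14.0 = 31.071 mL/cmH2O.
τ = R × C = 15.442 × 0.03107 L/cmH2O = 0.4798 s.
t = −τ·ln(1 − 0.95) = −0.4798·ln(0.05) = 1.437 s.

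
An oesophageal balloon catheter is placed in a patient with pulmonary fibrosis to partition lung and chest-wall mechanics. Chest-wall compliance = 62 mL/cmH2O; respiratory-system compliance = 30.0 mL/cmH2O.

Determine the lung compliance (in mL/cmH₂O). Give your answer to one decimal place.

1/CL = 1/Crs − 1/Ccw.
1/CL = 1/30.0 − 1/62 = 0.0172.
CL = 58.14 mL/cmH2O.

58.1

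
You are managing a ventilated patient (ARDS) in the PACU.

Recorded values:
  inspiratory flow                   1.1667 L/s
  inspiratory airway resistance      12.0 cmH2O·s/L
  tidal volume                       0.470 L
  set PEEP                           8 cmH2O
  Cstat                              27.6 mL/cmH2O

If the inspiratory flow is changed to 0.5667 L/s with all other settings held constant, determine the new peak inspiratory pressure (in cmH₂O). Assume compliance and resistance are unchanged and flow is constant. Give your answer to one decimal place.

31.8

PIP = Vt/C + R·V̇ + PEEP (constant-flow equation of motion).
Only the resistive term changes: ΔPIP = R × ΔV̇ = 12.0 × (0.5667 − 1.1667) = 12.0 × -0.6 = -7.2 cmH2O.
Original PIP = 470/27.6 + 12.0×1.1667 + 8 = 39.029 cmH2O; new PIP = 39.029 + (-7.2) = 31.829 cmH2O.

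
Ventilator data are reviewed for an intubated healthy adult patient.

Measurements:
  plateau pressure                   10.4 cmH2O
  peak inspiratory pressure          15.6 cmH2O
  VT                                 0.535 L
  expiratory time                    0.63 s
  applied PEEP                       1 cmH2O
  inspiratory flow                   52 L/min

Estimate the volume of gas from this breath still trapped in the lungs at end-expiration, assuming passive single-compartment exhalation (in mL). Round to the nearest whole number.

85

Flow: 52 L/min ÷ 60 = 0.8667 L/s.
R = (PIP − Pplat)/V̇ = (15.6 − 10.4) / 0.8667 = 5.2/0.8667 = 6.0 cmH2O·s/L.
C = Vt/(Pplat − PEEP) = 535.0 / (10.4 − 1) = 535.0/9.4 = 56.915 mL/cmH2O.
τ = R × C = 6.0 × 0.05692 L/cmH2O = 0.3415 s.
Fraction remaining = e^(−Te/τ) = e^(−0.63/0.3415) = 0.1581.
Trapped volume = 535.0 × 0.1581 = 84.584 mL.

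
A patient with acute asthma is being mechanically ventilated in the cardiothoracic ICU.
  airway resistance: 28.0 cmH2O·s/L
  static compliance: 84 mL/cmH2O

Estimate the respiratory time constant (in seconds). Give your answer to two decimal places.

τ = R × C = 28.0 × 84 mL/cmH2O = 28.0 × 0.084 L/cmH2O = 2.352 s.

2.35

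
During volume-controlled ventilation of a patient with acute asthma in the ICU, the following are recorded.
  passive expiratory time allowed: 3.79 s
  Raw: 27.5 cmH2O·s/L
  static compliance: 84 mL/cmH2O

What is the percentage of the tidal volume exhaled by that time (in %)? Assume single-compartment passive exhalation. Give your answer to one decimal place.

80.6

τ = R × C = 27.5 × 84 mL/cmH2O = 27.5 × 0.084 L/cmH2O = 2.31 s.
Passive exhalation: V(t)/V₀ = e^(−t/τ) = e^(−3.79/2.31) = 0.1938.
Fraction exhaled = 1 − 0.1938 = 0.8062 → 80.62%.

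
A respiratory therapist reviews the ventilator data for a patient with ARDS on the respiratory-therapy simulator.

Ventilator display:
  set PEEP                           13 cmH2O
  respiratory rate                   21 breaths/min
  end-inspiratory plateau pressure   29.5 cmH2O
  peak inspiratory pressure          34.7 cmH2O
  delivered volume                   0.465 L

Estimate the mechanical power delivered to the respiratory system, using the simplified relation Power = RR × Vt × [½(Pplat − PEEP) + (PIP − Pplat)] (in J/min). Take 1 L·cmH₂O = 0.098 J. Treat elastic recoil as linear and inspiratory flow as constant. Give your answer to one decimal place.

12.9

Per-breath work = Vt × [½(Pplat−PEEP) + (PIP−Pplat)] = 0.465 × [0.5×16.5 + 5.2] = 0.465 × 13.45 = 6.254 L·cmH2O.
Power = 21 × 6.254 = 131.33 L·cmH2O/min.
× 0.098 J/(L·cmH2O) → 12.87 J/min.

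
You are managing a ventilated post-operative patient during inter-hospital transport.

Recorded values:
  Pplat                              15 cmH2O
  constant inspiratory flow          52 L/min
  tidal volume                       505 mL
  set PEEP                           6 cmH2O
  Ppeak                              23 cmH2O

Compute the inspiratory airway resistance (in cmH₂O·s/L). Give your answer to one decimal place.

Flow: 52 L/min ÷ 60 = 0.8667 L/s.
Raw = (PIP − Pplat) / flow = (23 − 15) / 0.8667 = 8.0 / 0.8667 = 9.23 cmH2O·s/L.

9.2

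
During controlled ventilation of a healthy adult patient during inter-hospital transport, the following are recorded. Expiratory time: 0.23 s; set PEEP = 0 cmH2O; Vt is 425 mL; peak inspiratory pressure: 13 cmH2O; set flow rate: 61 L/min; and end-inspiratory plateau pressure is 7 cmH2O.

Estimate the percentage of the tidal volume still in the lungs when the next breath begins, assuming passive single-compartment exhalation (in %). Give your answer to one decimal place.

52.6

Flow: 61 L/min ÷ 60 = 1.0167 L/s.
R = (PIP − Pplat)/V̇ = (13 − 7) / 1.0167 = 6.0/1.0167 = 5.901 cmH2O·s/L.
C = Vt/(Pplat − PEEP) = 425.0 / (7 − 0) = 425.0/7.0 = 60.714 mL/cmH2O.
τ = R × C = 5.901 × 0.06071 L/cmH2O = 0.3582 s.
Fraction remaining at end-expiration = e^(−Te/τ) = e^(−0.23/0.3582) = 0.5262 → 52.62%.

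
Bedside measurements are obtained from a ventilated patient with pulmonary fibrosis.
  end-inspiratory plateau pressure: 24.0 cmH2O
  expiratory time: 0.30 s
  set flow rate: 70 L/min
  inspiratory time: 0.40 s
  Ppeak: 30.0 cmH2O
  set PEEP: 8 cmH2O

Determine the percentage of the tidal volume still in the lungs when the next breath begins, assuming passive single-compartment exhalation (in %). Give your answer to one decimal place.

Flow: 70 L/min ÷ 60 = 1.1667 L/s.
Vt = flow × Ti = 1.1667 L/s × 0.40 s × 1000 mL/L = 466.68 mL.
R = (PIP − Pplat)/V̇ = (30.0 − 24.0) / 1.1667 = 6.0/1.1667 = 5.143 cmH2O·s/L.
C = Vt/(Pplat − PEEP) = 466.68 / (24.0 − 8) = 466.68/16.0 = 29.168 mL/cmH2O.
τ = R × C = 5.143 × 0.02917 L/cmH2O = 0.15 s.
Fraction remaining at end-expiration = e^(−Te/τ) = e^(−0.30/0.15) = 0.1353 → 13.53%.

13.5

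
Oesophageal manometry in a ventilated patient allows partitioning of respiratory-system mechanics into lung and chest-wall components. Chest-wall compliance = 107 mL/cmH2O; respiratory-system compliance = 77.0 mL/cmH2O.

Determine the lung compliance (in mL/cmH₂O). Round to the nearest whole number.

275

1/CL = 1/Crs − 1/Ccw.
1/CL = 1/77.0 − 1/107 = 0.003641.
CL = 274.65 mL/cmH2O.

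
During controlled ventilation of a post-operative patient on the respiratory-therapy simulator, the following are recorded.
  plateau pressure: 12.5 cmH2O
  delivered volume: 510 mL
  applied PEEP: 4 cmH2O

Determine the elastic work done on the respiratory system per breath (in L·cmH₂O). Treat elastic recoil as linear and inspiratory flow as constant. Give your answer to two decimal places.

2.17

Elastic work ≈ ½ × (Pplat − PEEP) × Vt = 0.5 × (12.5 − 4) × 0.510 L = 0.5 × 8.5 × 0.510 = 2.168 L·cmH2O.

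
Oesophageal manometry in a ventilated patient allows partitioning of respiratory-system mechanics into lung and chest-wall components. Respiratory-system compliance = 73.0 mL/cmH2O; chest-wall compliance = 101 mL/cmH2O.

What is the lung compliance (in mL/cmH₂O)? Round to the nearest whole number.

1/CL = 1/Crs − 1/Ccw.
1/CL = 1/73.0 − 1/101 = 0.003798.
CL = 263.3 mL/cmH2O.

263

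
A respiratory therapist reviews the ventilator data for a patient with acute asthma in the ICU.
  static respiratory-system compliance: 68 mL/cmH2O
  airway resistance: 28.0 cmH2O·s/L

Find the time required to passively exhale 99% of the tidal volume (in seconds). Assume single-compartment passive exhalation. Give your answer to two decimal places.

τ = R × C = 28.0 × 68 mL/cmH2O = 28.0 × 0.068 L/cmH2O = 1.904 s.
Exhaled fraction f = 1 − e^(−t/τ) → t = −τ·ln(1 − f) = −1.904·ln(0.01) = 8.768 s.

8.77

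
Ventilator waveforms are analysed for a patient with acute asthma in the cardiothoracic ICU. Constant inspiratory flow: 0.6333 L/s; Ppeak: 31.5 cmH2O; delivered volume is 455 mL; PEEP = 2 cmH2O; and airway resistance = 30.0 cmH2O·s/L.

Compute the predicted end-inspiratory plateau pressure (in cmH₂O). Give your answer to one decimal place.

Pplat = PIP − Raw × flow = 31.5 − 30.0 × 0.6333 = 31.5 − 18.999 = 12.501 cmH2O.

12.5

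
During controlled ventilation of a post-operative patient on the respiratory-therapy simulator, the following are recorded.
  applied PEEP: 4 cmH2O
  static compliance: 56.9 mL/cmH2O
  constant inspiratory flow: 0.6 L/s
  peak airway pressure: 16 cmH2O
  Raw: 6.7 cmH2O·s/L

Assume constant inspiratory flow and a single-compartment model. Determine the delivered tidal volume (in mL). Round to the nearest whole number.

Equation of motion (constant flow): PIP = Vt/C + R·V̇ + PEEP.
Vt/C = PIP − R·V̇ − PEEP = 16 − 4.02 − 4 = 7.98 cmH2O.
Vt = C × 7.98 = 56.9 × 7.98 = 454.06 mL.

454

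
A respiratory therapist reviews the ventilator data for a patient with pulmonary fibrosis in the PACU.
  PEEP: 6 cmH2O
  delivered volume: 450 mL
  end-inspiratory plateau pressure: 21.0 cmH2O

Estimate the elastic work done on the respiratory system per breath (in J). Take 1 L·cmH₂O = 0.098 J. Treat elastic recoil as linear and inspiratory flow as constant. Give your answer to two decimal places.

0.33

Elastic work ≈ ½ × (Pplat − PEEP) × Vt = 0.5 × (21.0 − 6) × 0.450 L = 0.5 × 15.0 × 0.450 = 3.375 L·cmH2O.
× 0.098 J/(L·cmH2O) → 0.3308 J.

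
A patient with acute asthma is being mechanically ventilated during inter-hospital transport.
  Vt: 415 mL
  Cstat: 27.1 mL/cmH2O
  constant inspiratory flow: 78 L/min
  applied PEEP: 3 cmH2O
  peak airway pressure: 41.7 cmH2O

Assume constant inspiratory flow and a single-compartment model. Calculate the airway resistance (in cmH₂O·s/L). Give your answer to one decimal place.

Flow: 78 L/min ÷ 60 = 1.3 L/s.
Equation of motion (constant flow): PIP = Vt/C + R·V̇ + PEEP.
R·V̇ = PIP − Vt/C − PEEP = 41.7 − 415/27.1 − 3 = 41.7 − 15.314 − 3 = 23.386 cmH2O.
R = 23.386 / 1.3 = 17.989 cmH2O·s/L.

18.0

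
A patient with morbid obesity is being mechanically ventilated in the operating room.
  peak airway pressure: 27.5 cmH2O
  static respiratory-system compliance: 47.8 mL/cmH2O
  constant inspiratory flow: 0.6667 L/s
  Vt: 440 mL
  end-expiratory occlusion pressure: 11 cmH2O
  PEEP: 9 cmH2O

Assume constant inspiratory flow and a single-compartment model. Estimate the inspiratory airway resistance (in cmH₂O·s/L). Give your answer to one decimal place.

10.9

Total PEEP = 11 cmH2O (set 9 + intrinsic 2); this is the baseline alveolar pressure.
Equation of motion (constant flow): PIP = Vt/C + R·V̇ + PEEP.
R·V̇ = PIP − Vt/C − PEEP = 27.5 − 440/47.8 − 11 = 27.5 − 9.205 − 11 = 7.295 cmH2O.
R = 7.295 / 0.6667 = 10.942 cmH2O·s/L.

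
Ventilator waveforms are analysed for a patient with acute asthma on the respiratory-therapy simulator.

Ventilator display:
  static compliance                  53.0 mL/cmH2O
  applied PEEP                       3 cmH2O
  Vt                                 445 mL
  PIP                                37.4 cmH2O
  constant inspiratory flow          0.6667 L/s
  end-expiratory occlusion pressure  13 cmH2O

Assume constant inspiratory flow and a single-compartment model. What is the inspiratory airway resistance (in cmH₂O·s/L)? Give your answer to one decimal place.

24.0

Total PEEP = 13 cmH2O (set 3 + intrinsic 10); this is the baseline alveolar pressure.
Equation of motion (constant flow): PIP = Vt/C + R·V̇ + PEEP.
R·V̇ = PIP − Vt/C − PEEP = 37.4 − 445/53.0 − 13 = 37.4 − 8.396 − 13 = 16.004 cmH2O.
R = 16.004 / 0.6667 = 24.005 cmH2O·s/L.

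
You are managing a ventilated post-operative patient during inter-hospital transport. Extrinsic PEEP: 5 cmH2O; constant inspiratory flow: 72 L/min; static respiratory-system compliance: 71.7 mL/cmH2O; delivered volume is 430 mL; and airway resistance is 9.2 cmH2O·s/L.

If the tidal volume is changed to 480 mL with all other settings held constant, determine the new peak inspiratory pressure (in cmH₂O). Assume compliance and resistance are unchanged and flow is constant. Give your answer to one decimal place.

22.7

Flow: 72 L/min ÷ 60 = 1.2 L/s.
PIP = Vt/C + R·V̇ + PEEP (constant-flow equation of motion).
Only the elastic term changes: ΔPIP = ΔVt / C = (480 − 430) / 71.7 = 0.6974 cmH2O.
Original PIP = 430/71.7 + 9.2×1.2 + 5 = 22.037 cmH2O; new PIP = 22.037 + (0.6974) = 22.734 cmH2O.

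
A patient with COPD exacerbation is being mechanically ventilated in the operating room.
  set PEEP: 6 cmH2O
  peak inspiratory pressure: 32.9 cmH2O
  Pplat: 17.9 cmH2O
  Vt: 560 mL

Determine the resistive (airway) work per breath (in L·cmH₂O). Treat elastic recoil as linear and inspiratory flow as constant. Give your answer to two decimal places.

8.40

With constant inspiratory flow the resistive pressure is constant at PIP − Pplat = 32.9 − 17.9 = 15.0 cmH2O, so resistive work = 15.0 × 0.560 = 8.4 L·cmH2O.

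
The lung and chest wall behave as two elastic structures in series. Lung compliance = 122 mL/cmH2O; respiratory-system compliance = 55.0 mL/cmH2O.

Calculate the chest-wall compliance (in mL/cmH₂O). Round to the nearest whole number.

100

1/Ccw = 1/Crs − 1/CL.
1/Ccw = 1/55.0 − 1/122 = 0.009985.
Ccw = 100.15 mL/cmH2O.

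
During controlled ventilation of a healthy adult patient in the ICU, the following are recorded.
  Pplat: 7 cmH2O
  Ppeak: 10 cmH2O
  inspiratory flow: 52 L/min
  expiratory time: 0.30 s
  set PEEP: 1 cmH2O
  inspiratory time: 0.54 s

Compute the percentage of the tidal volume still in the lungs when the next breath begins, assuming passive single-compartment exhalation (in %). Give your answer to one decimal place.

Flow: 52 L/min ÷ 60 = 0.8667 L/s.
Vt = flow × Ti = 0.8667 L/s × 0.54 s × 1000 mL/L = 468.02 mL.
R = (PIP − Pplat)/V̇ = (10 − 7) / 0.8667 = 3.0/0.8667 = 3.461 cmH2O·s/L.
C = Vt/(Pplat − PEEP) = 468.02 / (7 − 1) = 468.02/6.0 = 78.003 mL/cmH2O.
τ = R × C = 3.461 × 0.078 L/cmH2O = 0.27 s.
Fraction remaining at end-expiration = e^(−Te/τ) = e^(−0.30/0.27) = 0.3292 → 32.92%.

32.9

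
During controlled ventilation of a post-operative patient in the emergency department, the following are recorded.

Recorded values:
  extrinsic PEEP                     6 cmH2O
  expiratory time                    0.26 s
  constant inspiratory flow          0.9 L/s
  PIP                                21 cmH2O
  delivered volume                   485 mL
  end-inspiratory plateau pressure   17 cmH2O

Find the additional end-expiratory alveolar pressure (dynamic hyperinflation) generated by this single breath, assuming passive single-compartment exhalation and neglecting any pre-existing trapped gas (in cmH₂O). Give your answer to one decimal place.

R = (PIP − Pplat)/V̇ = (21 − 17) / 0.9 = 4.0/0.9 = 4.444 cmH2O·s/L.
C = Vt/(Pplat − PEEP) = 485.0 / (17 − 6) = 485.0/11.0 = 44.091 mL/cmH2O.
τ = R × C = 4.444 × 0.04409 L/cmH2O = 0.1959 s.
Fraction remaining = e^(−Te/τ) = e^(−0.26/0.1959) = 0.2652; trapped volume = 485.0 × 0.2652 = 128.62 mL.
Additional alveolar pressure from trapping ≈ V_trapped / C = 128.62 / 44.091 = 2.917 cmH2O.

2.9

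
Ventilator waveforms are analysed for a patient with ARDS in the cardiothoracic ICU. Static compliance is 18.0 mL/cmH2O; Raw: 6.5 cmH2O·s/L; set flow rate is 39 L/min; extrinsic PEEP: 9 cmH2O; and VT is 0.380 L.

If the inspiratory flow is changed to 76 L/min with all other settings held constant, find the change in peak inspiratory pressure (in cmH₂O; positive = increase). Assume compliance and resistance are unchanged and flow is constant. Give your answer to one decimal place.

4.0

Flow: 39 L/min ÷ 60 = 0.65 L/s.
New flow: 76 L/min ÷ 60 = 1.2667 L/s.
PIP = Vt/C + R·V̇ + PEEP (constant-flow equation of motion).
Only the resistive term changes: ΔPIP = R × ΔV̇ = 6.5 × (1.2667 − 0.65) = 6.5 × 0.6167 = 4.009 cmH2O.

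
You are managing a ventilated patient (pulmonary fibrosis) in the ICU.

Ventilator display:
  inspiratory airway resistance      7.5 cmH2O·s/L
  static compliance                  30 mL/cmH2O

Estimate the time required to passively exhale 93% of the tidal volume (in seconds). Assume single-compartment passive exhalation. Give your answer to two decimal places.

0.60

τ = R × C = 7.5 × 30 mL/cmH2O = 7.5 × 0.030 L/cmH2O = 0.225 s.
Exhaled fraction f = 1 − e^(−t/τ) → t = −τ·ln(1 − f) = −0.225·ln(0.07) = 0.5983 s.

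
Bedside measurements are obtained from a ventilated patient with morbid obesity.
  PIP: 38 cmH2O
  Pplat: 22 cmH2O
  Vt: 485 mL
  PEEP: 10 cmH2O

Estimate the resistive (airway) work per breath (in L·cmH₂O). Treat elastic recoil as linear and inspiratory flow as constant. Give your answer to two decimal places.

With constant inspiratory flow the resistive pressure is constant at PIP − Pplat = 38 − 22 = 16.0 cmH2O, so resistive work = 16.0 × 0.485 = 7.76 L·cmH2O.

7.76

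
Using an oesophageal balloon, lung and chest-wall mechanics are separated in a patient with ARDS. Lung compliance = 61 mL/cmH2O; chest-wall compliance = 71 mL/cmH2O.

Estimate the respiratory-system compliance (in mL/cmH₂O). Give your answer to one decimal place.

Lung and chest wall are elastances in series: 1/Crs = 1/CL + 1/Ccw.
1/Crs = 1/61 + 1/71 = 0.03048.
Crs = 32.808 mL/cmH2O.

32.8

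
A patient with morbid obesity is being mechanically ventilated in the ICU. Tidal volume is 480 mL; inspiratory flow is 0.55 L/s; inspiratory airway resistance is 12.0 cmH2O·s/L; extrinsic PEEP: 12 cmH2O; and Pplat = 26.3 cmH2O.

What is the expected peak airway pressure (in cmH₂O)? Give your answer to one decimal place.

32.9

PIP = Pplat + Raw × flow = 26.3 + 12.0 × 0.55 = 26.3 + 6.6 = 32.9 cmH2O.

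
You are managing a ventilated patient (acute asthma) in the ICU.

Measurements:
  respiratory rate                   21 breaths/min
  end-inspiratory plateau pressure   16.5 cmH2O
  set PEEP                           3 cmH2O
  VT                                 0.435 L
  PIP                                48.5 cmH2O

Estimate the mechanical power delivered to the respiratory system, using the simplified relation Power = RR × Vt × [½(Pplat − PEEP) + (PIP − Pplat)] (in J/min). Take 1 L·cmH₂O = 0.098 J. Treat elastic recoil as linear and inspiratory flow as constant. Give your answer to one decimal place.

34.7

Per-breath work = Vt × [½(Pplat−PEEP) + (PIP−Pplat)] = 0.435 × [0.5×13.5 + 32.0] = 0.435 × 38.75 = 16.856 L·cmH2O.
Power = 21 × 16.856 = 353.98 L·cmH2O/min.
× 0.098 J/(L·cmH2O) → 34.69 J/min.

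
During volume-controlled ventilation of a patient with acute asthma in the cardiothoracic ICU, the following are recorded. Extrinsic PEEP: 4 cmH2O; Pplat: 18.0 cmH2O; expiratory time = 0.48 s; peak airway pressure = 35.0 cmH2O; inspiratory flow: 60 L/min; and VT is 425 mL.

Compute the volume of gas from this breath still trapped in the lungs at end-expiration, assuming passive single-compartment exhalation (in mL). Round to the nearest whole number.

Flow: 60 L/min ÷ 60 = 1 L/s.
R = (PIP − Pplat)/V̇ = (35.0 − 18.0) / 1 = 17.0/1 = 17.0 cmH2O·s/L.
C = Vt/(Pplat − PEEP) = 425.0 / (18.0 − 4) = 425.0/14.0 = 30.357 mL/cmH2O.
τ = R × C = 17.0 × 0.03036 L/cmH2O = 0.5161 s.
Fraction remaining = e^(−Te/τ) = e^(−0.48/0.5161) = 0.3945.
Trapped volume = 425.0 × 0.3945 = 167.66 mL.

168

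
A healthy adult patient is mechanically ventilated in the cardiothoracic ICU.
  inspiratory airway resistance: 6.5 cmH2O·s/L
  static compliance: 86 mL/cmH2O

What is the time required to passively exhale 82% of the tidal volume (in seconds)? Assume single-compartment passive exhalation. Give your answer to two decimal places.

0.96

τ = R × C = 6.5 × 86 mL/cmH2O = 6.5 × 0.086 L/cmH2O = 0.559 s.
Exhaled fraction f = 1 − e^(−t/τ) → t = −τ·ln(1 − f) = −0.559·ln(0.18) = 0.9586 s.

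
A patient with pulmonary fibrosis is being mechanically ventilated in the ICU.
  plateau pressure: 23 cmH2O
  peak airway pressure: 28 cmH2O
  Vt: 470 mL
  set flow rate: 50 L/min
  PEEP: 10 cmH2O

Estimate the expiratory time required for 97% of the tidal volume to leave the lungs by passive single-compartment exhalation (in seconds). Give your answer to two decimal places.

0.76

Flow: 50 L/min ÷ 60 = 0.8333 L/s.
R = (PIP − Pplat)/V̇ = (28 − 23) / 0.8333 = 5.0/0.8333 = 6.0 cmH2O·s/L.
C = Vt/(Pplat − PEEP) = 470.0 / (23 − 10) = 470.0/13.0 = 36.154 mL/cmH2O.
τ = R × C = 6.0 × 0.03615 L/cmH2O = 0.2169 s.
t = −τ·ln(1 − 0.97) = −0.2169·ln(0.03) = 0.7606 s.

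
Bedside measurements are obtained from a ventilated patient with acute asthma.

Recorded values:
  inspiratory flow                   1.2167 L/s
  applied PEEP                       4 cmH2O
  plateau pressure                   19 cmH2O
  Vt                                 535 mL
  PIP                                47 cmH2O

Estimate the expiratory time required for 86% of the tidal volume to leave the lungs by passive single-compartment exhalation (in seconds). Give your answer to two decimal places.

R = (PIP − Pplat)/V̇ = (47 − 19) / 1.2167 = 28.0/1.2167 = 23.013 cmH2O·s/L.
C = Vt/(Pplat − PEEP) = 535.0 / (19 − 4) = 535.0/15.0 = 35.667 mL/cmH2O.
τ = R × C = 23.013 × 0.03567 L/cmH2O = 0.8209 s.
t = −τ·ln(1 − 0.86) = −0.8209·ln(0.14) = 1.614 s.

1.61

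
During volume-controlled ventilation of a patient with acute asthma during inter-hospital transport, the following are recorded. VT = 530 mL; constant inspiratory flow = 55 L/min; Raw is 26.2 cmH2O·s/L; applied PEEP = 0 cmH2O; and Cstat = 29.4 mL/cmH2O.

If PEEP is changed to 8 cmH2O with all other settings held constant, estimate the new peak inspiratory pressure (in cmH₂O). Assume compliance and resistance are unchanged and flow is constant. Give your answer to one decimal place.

50.0

Flow: 55 L/min ÷ 60 = 0.9167 L/s.
PIP = Vt/C + R·V̇ + PEEP (constant-flow equation of motion).
Only the baseline term changes: ΔPIP = ΔPEEP = 8 − 0 = 8.0 cmH2O.
Original PIP = 530/29.4 + 26.2×0.9167 + 0 = 42.045 cmH2O; new PIP = 42.045 + (8.0) = 50.045 cmH2O.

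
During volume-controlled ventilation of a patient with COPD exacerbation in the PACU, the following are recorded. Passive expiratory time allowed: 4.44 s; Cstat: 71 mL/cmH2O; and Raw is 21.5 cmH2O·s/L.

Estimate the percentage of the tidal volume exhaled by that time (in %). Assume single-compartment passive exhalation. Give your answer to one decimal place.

τ = R × C = 21.5 × 71 mL/cmH2O = 21.5 × 0.071 L/cmH2O = 1.527 s.
Passive exhalation: V(t)/V₀ = e^(−t/τ) = e^(−4.44/1.527) = 0.0546.
Fraction exhaled = 1 − 0.0546 = 0.9454 → 94.54%.

94.5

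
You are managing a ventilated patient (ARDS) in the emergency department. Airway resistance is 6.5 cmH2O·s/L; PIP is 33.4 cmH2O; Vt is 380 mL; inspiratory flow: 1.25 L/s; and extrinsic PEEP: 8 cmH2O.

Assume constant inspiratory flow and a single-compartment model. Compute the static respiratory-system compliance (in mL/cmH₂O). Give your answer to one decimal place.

22.0

Equation of motion (constant flow): PIP = Vt/C + R·V̇ + PEEP.
Vt/C = PIP − R·V̇ − PEEP = 33.4 − 6.5×1.25 − 8 = 33.4 − 8.125 − 8 = 17.275 cmH2O.
C = Vt / 17.275 = 380 / 17.275 = 21.997 mL/cmH2O.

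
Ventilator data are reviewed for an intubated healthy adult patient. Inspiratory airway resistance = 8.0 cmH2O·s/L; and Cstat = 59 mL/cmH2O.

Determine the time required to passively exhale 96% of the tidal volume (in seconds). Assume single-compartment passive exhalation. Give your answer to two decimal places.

1.52

τ = R × C = 8.0 × 59 mL/cmH2O = 8.0 × 0.059 L/cmH2O = 0.472 s.
Exhaled fraction f = 1 − e^(−t/τ) → t = −τ·ln(1 − f) = −0.472·ln(0.04) = 1.519 s.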